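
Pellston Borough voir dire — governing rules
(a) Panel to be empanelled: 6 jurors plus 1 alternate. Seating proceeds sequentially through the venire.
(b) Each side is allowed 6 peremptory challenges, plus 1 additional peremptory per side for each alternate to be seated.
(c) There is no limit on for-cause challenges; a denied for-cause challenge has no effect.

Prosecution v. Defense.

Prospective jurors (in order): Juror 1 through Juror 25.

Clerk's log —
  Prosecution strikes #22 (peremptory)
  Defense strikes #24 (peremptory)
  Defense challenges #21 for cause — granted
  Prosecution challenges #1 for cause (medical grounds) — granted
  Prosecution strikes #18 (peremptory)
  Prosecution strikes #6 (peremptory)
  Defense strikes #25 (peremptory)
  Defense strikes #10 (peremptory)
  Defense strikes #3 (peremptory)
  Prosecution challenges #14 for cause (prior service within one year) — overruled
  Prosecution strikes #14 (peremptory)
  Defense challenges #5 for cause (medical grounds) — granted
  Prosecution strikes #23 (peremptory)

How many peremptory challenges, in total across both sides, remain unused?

5

Prosecution allotment: 6 base + 1 × 1 alternate = 7. Defense allotment: 6 base + 1 × 1 alternate = 7.
Prosecution peremptories used: #22, #18, #6, #14, #23 — 5 (for-cause on #1, #14 don't count).
Defense peremptories used: #24, #25, #10, #3 — 4 (for-cause on #21, #5 don't count).
Remaining: (7 − 5) + (7 − 4) = 5.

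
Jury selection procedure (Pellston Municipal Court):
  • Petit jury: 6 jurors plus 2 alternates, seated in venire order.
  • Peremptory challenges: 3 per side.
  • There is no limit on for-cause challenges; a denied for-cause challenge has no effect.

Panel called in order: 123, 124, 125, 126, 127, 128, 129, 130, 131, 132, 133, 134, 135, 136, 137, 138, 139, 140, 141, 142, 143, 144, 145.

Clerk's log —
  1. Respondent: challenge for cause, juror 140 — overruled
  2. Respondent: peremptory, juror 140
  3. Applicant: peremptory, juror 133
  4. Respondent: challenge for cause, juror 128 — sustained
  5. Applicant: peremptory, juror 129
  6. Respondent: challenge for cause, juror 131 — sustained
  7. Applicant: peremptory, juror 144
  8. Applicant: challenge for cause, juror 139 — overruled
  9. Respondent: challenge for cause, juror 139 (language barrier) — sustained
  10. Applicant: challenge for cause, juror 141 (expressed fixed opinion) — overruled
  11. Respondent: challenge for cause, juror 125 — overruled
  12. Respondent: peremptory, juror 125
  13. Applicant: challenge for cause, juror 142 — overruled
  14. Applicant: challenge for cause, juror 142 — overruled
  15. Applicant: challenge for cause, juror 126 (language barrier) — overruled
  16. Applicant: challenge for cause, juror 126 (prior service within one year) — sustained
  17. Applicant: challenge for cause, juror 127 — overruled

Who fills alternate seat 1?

Removed: #125, #126, #128, #129, #131, #133, #139, #140, #144. (#127, #141, #142 stay — for-cause denied.)
Seating in order: seats 1–6 → #123, #124, #127, #130, #132, #134; alternates → #135, #136.
So alternate 1 is #135.

135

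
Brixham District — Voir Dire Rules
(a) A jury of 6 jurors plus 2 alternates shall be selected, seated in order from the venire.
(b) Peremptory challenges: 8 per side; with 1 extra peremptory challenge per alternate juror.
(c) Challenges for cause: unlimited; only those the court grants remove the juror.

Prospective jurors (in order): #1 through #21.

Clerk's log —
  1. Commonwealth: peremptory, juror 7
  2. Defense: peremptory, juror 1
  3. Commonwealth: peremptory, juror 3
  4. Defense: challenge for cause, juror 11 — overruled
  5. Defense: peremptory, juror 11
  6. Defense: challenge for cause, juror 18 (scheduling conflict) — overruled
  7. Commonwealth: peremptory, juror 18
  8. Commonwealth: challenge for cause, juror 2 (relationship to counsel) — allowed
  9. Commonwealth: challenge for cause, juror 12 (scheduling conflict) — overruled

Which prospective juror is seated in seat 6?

10

Removed: #1, #2, #3, #7, #11, #18. (#12 stays — for-cause denied.)
Seating in order: seats 1–6 → #4, #5, #6, #8, #9, #10; alternates → #12, #13.
So seat 6 is #10.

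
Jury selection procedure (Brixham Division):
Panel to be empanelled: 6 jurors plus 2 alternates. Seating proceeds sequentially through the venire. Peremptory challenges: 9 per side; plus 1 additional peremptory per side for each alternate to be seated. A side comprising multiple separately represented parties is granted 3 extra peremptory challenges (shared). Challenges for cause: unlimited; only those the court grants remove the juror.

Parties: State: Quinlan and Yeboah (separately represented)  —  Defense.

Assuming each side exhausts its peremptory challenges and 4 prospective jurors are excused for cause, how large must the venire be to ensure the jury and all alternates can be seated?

37

Seats to fill: 6 + 2 alternates = 8.
Peremptories — State: 9 + 1×2 + 3 = 14; Defense: 9 + 1×2 = 11; total 25.
For-cause removals: 4.
Minimum venire: 8 + 25 + 4 = 37.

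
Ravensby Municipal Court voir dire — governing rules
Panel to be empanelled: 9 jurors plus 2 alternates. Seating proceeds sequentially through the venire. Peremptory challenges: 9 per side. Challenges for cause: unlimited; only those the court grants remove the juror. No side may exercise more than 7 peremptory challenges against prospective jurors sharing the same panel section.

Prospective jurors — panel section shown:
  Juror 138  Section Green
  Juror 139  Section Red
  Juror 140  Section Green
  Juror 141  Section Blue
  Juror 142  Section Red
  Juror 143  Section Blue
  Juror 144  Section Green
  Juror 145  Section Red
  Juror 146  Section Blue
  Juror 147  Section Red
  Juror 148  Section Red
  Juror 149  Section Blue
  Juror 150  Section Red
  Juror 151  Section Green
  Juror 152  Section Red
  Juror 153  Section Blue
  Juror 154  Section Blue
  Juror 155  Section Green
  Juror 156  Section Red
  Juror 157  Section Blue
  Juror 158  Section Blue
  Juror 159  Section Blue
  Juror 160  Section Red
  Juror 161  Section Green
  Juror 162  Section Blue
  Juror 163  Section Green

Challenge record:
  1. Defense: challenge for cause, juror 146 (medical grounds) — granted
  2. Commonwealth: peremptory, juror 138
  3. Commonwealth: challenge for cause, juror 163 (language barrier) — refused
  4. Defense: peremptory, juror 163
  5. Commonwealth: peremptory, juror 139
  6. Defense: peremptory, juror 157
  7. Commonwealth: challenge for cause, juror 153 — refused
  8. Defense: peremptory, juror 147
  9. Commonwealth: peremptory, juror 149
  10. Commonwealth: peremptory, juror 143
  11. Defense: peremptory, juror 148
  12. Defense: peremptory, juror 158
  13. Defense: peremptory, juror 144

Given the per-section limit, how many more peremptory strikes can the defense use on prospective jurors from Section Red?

3

Defense peremptories so far: #163, #157, #147, #148, #158, #144 — 6 of 9 used, 3 left overall.
Against Section Red: #147, #148 — 2 used; per-section cap 7 leaves 5.
Binding limit: min(3, 5) = 3.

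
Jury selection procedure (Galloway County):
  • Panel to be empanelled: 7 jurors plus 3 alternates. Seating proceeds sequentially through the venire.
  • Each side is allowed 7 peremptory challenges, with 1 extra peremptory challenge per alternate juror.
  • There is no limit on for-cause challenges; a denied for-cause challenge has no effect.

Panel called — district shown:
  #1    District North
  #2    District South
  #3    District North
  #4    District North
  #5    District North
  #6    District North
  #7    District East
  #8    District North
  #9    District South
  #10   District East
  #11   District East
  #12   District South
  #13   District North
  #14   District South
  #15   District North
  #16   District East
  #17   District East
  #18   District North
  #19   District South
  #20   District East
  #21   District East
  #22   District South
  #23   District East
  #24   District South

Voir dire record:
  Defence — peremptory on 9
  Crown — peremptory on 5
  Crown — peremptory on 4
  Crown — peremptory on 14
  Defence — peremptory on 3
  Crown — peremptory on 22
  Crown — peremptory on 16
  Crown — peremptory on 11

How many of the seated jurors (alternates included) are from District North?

5

Removed: #3, #4, #5, #9, #11, #14, #16, #22.
Seated (10 incl. alternates): #1, #2, #6, #7, #8, #10, #12, #13, #15, #17.
Of those, in District North: #1, #6, #8, #13, #15 → 5.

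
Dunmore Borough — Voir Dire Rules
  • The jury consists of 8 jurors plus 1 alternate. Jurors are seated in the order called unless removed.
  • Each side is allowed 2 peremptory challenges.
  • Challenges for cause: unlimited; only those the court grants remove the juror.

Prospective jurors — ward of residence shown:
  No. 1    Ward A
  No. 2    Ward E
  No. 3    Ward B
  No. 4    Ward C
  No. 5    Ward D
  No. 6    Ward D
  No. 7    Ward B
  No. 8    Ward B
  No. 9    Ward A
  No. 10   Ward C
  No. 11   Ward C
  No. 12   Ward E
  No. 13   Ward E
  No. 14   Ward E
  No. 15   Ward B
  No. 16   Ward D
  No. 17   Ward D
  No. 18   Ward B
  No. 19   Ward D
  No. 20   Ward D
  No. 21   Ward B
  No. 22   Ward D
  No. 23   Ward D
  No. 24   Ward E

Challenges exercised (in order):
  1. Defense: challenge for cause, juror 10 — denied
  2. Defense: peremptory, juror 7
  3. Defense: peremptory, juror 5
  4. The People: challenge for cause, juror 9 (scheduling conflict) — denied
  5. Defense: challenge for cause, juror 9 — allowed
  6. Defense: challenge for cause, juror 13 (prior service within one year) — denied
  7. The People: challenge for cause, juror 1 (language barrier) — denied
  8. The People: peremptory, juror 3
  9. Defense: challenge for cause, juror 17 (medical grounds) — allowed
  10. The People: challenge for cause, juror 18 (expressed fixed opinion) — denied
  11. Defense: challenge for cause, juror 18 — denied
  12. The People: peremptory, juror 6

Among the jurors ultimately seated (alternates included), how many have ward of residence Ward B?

Removed: #3, #5, #6, #7, #9, #17.
Seated (9 incl. alternates): #1, #2, #4, #8, #10, #11, #12, #13, #14.
Of those, in Ward B: #8 → 1.

1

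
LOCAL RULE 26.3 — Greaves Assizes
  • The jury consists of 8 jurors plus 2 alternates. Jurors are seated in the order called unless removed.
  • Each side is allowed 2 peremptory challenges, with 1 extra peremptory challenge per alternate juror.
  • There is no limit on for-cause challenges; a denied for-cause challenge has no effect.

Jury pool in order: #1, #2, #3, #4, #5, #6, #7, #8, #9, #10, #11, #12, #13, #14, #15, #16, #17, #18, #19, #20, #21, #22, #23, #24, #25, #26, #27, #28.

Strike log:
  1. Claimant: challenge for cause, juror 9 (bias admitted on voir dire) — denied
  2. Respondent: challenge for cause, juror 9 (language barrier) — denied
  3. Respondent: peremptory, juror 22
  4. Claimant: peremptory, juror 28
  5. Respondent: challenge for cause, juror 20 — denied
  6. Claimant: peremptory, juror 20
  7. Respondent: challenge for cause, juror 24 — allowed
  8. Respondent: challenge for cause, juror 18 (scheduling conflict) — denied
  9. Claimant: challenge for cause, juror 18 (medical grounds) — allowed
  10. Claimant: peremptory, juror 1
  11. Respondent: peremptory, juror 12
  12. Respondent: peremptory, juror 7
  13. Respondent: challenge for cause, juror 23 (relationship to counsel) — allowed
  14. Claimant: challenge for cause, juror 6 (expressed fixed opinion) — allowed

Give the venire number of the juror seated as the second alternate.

Removed: #1, #6, #7, #12, #18, #20, #22, #23, #24, #28. (#9 stays — for-cause denied.)
Seating in order: seats 1–8 → #2, #3, #4, #5, #8, #9, #10, #11; alternates → #13, #14.
So alternate 2 is #14.

14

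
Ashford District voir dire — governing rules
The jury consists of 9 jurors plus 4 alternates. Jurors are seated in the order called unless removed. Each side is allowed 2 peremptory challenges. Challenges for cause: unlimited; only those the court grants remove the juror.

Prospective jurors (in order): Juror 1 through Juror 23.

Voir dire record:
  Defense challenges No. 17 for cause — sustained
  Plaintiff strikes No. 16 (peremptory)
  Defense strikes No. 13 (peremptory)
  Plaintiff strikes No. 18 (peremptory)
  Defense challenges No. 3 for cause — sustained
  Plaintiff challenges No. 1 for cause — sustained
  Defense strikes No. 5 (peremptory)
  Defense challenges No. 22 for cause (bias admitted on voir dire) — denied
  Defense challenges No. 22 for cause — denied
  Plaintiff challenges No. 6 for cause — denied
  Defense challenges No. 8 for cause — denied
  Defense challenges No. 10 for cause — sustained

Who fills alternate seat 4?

21

Removed: #1, #3, #5, #10, #13, #16, #17, #18. (#6, #8, #22 stay — for-cause denied.)
Seating in order: seats 1–9 → #2, #4, #6, #7, #8, #9, #11, #12, #14; alternates → #15, #19, #20, #21.
So alternate 4 is #21.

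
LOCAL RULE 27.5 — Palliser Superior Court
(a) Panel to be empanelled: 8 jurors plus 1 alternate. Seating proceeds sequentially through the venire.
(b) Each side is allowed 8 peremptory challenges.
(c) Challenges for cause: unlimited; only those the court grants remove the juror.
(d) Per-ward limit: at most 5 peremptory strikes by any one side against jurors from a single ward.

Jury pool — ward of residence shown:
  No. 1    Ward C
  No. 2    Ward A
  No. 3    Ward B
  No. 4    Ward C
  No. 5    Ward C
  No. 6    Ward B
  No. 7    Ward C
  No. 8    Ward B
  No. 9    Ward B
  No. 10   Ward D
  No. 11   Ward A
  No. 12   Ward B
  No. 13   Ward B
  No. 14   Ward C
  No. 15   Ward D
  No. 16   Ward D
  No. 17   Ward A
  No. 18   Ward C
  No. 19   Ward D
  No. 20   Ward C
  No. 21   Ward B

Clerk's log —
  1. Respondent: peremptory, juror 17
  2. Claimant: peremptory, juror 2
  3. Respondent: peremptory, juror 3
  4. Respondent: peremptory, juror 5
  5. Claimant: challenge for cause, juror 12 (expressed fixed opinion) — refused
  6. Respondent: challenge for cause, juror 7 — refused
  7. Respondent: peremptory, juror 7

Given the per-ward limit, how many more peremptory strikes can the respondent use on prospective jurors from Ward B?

Respondent peremptories so far: #17, #3, #5, #7 — 4 of 8 used, 4 left overall.
Against Ward B: #3 — 1 used; per-ward cap 5 leaves 4.
Binding limit: min(4, 4) = 4.

4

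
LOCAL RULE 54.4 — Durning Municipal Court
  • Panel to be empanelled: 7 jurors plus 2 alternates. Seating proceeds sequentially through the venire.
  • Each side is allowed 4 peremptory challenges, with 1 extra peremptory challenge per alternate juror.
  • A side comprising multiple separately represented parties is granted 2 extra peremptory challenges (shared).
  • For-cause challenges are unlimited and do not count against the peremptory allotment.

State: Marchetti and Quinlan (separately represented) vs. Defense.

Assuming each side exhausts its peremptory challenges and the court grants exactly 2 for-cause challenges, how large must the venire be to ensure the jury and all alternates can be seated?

Seats to fill: 7 + 2 alternates = 9.
Peremptories — State: 4 + 1×2 + 2 = 8; Defense: 4 + 1×2 = 6; total 14.
For-cause removals: 2.
Minimum venire: 9 + 14 + 2 = 25.

25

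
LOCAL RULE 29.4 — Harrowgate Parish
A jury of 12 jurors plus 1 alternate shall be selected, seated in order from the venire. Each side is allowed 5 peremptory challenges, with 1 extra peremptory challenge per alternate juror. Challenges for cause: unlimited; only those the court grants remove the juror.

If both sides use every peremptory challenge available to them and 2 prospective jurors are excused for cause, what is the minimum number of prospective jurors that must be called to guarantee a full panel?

27

Seats to fill: 12 + 1 alternates = 13.
Peremptories: 5 + 1×1 = 6 per side × 2 sides = 12.
For-cause removals: 2.
Minimum venire: 13 + 12 + 2 = 27.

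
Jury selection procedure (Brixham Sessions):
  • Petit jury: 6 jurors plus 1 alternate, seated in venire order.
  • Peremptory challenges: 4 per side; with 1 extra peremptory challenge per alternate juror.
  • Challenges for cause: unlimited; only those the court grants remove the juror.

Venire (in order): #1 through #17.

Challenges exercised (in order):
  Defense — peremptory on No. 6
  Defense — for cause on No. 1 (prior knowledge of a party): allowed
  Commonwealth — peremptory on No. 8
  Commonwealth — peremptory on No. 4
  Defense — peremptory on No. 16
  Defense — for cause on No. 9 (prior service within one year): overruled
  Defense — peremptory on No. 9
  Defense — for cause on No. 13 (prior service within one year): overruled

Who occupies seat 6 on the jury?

11

Removed: #1, #4, #6, #8, #9, #16. (#13 stays — for-cause denied.)
Seating in order: seats 1–6 → #2, #3, #5, #7, #10, #11; alternates → #12.
So seat 6 is #11.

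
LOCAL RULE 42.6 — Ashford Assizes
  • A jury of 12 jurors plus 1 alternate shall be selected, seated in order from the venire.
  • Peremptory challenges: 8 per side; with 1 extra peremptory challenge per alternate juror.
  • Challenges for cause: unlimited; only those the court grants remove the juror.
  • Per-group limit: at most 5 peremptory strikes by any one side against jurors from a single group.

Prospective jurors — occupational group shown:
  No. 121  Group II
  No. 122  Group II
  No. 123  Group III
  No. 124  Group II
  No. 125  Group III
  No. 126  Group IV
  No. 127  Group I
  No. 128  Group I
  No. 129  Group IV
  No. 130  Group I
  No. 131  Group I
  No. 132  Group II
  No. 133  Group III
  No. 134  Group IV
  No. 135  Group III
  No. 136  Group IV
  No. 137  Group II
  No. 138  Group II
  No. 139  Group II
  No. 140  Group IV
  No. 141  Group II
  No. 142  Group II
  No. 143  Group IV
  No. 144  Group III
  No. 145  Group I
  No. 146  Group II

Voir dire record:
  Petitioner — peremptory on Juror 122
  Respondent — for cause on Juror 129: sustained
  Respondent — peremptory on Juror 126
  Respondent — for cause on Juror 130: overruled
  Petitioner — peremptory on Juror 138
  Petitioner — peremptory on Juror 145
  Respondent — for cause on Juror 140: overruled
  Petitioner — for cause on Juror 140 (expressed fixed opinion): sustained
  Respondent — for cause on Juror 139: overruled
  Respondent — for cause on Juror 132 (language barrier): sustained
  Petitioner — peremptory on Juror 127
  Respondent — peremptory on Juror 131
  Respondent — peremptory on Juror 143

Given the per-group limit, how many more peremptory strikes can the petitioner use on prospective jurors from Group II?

3

Petitioner peremptories so far: #122, #138, #145, #127 — 4 of 9 used, 5 left overall.
Against Group II: #122, #138 — 2 used; per-group cap 5 leaves 3.
Binding limit: min(5, 3) = 3.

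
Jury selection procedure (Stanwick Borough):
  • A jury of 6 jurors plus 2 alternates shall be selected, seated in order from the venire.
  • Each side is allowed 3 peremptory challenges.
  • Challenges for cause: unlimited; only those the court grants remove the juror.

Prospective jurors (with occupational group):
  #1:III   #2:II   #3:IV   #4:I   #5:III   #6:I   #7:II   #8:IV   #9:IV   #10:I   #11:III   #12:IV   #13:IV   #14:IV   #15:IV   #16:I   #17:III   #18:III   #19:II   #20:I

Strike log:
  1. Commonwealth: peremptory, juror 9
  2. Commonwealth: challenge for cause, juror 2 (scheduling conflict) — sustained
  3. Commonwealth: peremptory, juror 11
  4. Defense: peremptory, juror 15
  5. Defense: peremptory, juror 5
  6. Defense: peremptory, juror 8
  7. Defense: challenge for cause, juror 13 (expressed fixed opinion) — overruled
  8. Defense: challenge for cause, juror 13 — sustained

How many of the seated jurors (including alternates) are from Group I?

3

Removed: #2, #5, #8, #9, #11, #13, #15.
Seated (8 incl. alternates): #1, #3, #4, #6, #7, #10, #12, #14.
Of those, in Group I: #4, #6, #10 → 3.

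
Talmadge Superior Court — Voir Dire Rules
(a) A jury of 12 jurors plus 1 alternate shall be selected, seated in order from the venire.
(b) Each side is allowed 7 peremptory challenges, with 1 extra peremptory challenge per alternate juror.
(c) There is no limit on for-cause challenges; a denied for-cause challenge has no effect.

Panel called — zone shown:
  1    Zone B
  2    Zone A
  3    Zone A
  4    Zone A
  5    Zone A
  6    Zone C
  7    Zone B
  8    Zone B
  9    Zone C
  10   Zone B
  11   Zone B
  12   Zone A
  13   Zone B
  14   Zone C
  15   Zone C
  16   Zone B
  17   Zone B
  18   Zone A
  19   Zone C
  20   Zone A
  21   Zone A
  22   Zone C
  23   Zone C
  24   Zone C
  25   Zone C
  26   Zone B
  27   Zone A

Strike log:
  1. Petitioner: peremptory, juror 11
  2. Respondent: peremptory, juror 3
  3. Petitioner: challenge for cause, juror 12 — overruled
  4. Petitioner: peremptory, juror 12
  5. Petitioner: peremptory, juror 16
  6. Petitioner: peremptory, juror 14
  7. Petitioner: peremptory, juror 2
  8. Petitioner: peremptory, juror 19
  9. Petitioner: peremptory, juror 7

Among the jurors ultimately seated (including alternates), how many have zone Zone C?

Removed: #2, #3, #7, #11, #12, #14, #16, #19.
Seated (13 incl. alternates): #1, #4, #5, #6, #8, #9, #10, #13, #15, #17, #18, #20, #21.
Of those, in Zone C: #6, #9, #15 → 3.

3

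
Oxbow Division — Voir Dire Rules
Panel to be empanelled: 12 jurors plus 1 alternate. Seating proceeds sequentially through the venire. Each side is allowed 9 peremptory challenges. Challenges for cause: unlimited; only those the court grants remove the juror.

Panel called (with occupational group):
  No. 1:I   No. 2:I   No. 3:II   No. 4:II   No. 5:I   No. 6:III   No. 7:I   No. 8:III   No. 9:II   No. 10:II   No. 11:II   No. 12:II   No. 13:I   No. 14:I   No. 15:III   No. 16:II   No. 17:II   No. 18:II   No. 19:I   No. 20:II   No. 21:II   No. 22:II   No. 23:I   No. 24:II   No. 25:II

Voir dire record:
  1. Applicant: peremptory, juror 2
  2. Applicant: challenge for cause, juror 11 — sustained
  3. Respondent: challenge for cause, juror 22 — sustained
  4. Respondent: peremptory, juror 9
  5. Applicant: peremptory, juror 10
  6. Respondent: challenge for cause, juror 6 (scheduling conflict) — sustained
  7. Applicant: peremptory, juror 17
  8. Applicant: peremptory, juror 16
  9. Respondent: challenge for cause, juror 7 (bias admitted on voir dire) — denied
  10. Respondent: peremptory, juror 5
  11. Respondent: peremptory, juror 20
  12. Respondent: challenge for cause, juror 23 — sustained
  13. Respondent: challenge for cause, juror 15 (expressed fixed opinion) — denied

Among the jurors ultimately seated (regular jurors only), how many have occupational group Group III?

Removed: #2, #5, #6, #9, #10, #11, #16, #17, #20, #22, #23.
Seated jurors 1–12: #1, #3, #4, #7, #8, #12, #13, #14, #15, #18, #19, #21 (alternates #24 not counted).
Of those, in Group III: #8, #15 → 2.

2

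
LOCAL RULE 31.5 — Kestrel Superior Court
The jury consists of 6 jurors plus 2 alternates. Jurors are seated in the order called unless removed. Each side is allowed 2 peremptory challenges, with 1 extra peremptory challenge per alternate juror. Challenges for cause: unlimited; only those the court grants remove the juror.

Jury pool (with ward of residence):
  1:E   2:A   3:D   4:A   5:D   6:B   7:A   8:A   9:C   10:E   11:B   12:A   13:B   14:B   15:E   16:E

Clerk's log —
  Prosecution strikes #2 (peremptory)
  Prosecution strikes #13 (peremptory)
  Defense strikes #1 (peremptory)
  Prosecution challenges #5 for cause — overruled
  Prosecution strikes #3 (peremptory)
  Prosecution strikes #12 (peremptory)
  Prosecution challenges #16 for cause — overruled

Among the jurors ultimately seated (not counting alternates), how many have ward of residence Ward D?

1

Removed: #1, #2, #3, #12, #13.
Seated jurors 1–6: #4, #5, #6, #7, #8, #9 (alternates #10, #11 not counted).
Of those, in Ward D: #5 → 1.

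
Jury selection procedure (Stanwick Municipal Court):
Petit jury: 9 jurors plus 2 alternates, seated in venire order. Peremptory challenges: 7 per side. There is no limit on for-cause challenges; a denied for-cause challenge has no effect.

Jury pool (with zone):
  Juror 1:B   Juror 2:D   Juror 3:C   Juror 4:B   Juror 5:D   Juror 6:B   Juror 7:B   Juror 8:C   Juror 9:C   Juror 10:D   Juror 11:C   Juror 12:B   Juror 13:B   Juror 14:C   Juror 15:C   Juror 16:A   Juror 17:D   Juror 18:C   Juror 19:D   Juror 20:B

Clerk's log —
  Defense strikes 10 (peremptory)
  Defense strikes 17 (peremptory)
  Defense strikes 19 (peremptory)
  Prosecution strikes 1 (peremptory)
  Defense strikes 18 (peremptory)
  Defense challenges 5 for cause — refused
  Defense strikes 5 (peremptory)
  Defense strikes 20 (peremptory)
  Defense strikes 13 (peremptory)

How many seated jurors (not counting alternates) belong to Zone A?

Removed: #1, #5, #10, #13, #17, #18, #19, #20.
Seated jurors 1–9: #2, #3, #4, #6, #7, #8, #9, #11, #12 (alternates #14, #15 not counted).
None of those are in Zone A → 0.

0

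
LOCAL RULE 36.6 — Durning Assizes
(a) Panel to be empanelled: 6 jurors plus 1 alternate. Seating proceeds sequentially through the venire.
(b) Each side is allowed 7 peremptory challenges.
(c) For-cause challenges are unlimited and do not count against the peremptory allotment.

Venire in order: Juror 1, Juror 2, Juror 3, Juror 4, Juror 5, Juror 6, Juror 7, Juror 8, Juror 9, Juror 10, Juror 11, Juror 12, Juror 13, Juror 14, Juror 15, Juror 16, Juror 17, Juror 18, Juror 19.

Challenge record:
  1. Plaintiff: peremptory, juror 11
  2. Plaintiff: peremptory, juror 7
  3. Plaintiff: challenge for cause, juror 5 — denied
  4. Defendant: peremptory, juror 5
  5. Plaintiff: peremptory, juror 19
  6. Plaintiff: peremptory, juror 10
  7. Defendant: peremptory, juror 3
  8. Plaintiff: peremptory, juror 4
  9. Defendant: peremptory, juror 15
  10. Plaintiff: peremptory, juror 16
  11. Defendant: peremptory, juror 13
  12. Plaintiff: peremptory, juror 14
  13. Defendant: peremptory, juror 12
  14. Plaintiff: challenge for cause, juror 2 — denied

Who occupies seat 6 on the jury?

Removed: #3, #4, #5, #7, #10, #11, #12, #13, #14, #15, #16, #19. (#2 stays — for-cause denied.)
Seating in order: seats 1–6 → #1, #2, #6, #8, #9, #17; alternates → #18.
So seat 6 is #17.

17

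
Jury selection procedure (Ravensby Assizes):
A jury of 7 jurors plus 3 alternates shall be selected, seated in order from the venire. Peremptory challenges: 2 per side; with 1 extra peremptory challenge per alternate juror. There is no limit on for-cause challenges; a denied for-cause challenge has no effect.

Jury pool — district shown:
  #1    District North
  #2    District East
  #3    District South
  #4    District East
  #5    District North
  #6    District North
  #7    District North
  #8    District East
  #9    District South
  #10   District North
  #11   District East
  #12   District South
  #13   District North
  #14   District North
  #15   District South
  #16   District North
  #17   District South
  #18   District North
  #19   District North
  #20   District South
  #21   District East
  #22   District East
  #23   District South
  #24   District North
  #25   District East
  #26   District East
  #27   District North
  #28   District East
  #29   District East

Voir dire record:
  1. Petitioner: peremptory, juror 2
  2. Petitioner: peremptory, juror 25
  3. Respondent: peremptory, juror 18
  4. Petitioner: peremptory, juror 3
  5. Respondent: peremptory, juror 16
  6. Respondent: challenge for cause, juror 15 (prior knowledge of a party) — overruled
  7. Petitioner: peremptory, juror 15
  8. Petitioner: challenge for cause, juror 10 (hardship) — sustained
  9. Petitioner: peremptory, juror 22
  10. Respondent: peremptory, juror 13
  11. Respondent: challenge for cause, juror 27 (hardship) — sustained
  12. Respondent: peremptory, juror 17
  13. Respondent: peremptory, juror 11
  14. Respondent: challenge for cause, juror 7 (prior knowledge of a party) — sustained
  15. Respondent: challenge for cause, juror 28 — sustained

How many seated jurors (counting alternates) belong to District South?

Removed: #2, #3, #7, #10, #11, #13, #15, #16, #17, #18, #22, #25, #27, #28.
Seated (10 incl. alternates): #1, #4, #5, #6, #8, #9, #12, #14, #19, #20.
Of those, in District South: #9, #12, #20 → 3.

3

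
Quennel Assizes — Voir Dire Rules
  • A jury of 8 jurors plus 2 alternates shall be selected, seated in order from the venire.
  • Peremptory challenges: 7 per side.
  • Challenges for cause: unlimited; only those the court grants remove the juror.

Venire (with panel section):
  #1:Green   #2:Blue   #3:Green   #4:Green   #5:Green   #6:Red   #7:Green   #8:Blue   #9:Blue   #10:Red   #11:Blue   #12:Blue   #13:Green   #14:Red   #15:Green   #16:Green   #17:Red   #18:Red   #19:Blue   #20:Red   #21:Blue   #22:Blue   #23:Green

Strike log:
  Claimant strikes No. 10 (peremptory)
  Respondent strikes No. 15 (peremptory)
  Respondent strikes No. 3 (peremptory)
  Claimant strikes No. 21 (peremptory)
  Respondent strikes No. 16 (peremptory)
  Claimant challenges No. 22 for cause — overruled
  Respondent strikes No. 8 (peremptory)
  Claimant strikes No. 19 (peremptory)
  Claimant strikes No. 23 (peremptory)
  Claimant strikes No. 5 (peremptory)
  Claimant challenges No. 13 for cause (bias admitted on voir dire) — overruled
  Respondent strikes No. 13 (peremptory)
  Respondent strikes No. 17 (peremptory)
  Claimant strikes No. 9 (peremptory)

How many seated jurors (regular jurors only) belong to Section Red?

2

Removed: #3, #5, #8, #9, #10, #13, #15, #16, #17, #19, #21, #23.
Seated jurors 1–8: #1, #2, #4, #6, #7, #11, #12, #14 (alternates #18, #20 not counted).
Of those, in Section Red: #6, #14 → 2.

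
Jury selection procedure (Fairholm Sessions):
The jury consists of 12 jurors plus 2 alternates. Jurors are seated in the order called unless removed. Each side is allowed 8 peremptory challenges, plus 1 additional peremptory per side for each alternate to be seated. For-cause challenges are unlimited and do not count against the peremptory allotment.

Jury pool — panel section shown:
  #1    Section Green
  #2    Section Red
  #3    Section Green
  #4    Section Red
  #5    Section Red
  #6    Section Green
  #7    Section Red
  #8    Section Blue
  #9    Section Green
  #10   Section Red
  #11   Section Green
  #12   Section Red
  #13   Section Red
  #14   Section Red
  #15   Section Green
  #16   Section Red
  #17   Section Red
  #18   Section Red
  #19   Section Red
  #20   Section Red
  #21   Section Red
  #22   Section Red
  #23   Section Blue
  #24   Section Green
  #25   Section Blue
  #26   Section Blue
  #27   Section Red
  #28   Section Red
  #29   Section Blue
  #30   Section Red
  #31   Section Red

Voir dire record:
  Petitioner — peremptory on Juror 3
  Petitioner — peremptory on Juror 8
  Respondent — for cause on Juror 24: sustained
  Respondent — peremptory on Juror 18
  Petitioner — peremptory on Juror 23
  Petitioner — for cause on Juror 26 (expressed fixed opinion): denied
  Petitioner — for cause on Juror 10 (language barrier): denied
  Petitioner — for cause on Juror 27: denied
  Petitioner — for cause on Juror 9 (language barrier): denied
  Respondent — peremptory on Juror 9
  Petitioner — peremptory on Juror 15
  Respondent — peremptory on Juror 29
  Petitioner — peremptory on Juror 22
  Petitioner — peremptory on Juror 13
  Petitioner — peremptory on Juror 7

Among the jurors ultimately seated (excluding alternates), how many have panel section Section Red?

9

Removed: #3, #7, #8, #9, #13, #15, #18, #22, #23, #24, #29.
Seated jurors 1–12: #1, #2, #4, #5, #6, #10, #11, #12, #14, #16, #17, #19 (alternates #20, #21 not counted).
Of those, in Section Red: #2, #4, #5, #10, #12, #14, #16, #17, #19 → 9.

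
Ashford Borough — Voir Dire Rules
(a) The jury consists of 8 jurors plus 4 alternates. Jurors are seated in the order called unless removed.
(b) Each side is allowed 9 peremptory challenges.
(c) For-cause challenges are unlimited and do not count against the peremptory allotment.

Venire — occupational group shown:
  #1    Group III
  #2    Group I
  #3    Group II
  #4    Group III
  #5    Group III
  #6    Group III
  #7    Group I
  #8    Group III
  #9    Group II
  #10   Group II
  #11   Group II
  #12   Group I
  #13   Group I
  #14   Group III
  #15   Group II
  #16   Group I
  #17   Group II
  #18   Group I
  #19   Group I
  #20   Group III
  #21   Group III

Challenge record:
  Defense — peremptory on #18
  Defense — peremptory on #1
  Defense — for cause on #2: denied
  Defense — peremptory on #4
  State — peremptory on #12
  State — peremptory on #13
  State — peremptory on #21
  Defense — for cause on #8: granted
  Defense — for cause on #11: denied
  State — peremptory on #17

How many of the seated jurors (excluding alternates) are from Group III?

Removed: #1, #4, #8, #12, #13, #17, #18, #21.
Seated jurors 1–8: #2, #3, #5, #6, #7, #9, #10, #11 (alternates #14, #15, #16, #19 not counted).
Of those, in Group III: #5, #6 → 2.

2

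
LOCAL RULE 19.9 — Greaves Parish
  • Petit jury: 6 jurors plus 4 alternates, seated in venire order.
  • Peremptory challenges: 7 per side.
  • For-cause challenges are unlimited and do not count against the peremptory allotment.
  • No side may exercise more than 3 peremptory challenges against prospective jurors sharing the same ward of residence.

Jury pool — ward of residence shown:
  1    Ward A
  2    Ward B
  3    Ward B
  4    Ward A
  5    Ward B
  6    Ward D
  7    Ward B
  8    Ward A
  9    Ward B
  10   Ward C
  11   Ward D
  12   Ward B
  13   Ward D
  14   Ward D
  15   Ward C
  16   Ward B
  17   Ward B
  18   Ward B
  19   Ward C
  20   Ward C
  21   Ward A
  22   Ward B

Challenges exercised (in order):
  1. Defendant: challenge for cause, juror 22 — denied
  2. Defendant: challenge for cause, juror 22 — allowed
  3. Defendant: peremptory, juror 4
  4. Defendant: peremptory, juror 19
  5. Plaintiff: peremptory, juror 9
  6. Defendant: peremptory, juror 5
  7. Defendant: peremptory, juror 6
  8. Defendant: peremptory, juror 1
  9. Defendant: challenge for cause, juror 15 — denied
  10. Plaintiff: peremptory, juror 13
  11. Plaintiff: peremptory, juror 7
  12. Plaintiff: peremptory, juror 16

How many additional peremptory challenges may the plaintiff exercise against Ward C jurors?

3

Plaintiff peremptories so far: #9, #13, #7, #16 — 4 of 7 used, 3 left overall.
Against Ward C: none yet — per-ward cap 3 leaves 3.
Binding limit: min(3, 3) = 3.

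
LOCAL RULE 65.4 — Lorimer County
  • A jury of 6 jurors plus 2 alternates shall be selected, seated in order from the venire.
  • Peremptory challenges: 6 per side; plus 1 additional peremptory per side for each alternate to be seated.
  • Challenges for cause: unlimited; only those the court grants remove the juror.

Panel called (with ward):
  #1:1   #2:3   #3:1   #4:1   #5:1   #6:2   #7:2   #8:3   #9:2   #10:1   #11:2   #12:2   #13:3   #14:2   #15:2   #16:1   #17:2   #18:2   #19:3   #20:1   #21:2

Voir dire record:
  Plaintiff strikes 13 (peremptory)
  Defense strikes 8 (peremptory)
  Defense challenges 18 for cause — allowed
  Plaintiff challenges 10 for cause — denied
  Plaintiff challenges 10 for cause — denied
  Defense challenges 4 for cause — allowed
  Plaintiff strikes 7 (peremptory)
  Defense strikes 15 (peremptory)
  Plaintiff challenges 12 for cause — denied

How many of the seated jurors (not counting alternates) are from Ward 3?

Removed: #4, #7, #8, #13, #15, #18.
Seated jurors 1–6: #1, #2, #3, #5, #6, #9 (alternates #10, #11 not counted).
Of those, in Ward 3: #2 → 1.

1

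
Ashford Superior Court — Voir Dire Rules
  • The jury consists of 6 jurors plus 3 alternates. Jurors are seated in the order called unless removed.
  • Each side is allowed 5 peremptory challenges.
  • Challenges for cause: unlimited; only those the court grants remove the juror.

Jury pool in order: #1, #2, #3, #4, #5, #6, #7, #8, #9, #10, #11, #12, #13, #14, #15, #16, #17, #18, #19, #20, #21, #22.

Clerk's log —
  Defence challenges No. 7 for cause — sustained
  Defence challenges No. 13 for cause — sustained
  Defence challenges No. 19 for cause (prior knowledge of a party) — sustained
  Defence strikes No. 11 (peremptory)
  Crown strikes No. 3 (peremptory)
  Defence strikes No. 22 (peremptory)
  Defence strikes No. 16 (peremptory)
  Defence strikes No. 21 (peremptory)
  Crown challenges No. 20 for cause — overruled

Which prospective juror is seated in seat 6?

8

Removed: #3, #7, #11, #13, #16, #19, #21, #22. (#20 stays — for-cause denied.)
Filling seats in venire order through position 6: #1, #2, #4, #5, #6, #8.
So seat 6 is #8.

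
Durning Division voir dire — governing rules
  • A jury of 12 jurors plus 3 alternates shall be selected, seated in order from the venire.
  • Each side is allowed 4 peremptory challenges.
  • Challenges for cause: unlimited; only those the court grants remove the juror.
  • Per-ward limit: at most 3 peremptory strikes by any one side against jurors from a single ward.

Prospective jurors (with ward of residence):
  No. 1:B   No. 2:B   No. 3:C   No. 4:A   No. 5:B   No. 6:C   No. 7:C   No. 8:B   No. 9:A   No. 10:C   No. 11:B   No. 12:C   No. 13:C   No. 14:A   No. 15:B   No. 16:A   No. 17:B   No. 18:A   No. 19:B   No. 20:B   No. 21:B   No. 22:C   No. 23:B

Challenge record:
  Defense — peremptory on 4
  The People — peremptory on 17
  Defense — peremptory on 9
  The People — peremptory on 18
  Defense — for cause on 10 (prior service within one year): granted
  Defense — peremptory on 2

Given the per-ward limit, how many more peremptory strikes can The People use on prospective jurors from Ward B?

2

The People peremptories so far: #17, #18 — 2 of 4 used, 2 left overall.
Against Ward B: #17 — 1 used; per-ward cap 3 leaves 2.
Binding limit: min(2, 2) = 2.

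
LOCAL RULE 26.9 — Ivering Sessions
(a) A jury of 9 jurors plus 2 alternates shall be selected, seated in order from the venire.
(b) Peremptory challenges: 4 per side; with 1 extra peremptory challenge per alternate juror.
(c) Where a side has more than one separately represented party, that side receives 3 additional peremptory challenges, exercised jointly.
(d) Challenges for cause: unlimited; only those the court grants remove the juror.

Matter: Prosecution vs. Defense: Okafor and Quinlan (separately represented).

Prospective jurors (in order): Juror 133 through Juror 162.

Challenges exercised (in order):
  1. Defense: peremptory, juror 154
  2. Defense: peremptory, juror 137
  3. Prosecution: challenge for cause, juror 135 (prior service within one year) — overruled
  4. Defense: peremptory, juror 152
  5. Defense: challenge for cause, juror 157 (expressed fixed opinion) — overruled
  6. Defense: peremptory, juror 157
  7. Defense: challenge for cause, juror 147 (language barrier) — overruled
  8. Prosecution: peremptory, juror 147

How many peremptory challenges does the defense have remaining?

5

Defense allotment: 4 base + 1 × 2 alternates + 3 multi-party = 9.
Defense peremptories used: #154, #137, #152, #157 — 4 (for-cause on #157, #147 don't count).
Remaining: 9 − 4 = 5.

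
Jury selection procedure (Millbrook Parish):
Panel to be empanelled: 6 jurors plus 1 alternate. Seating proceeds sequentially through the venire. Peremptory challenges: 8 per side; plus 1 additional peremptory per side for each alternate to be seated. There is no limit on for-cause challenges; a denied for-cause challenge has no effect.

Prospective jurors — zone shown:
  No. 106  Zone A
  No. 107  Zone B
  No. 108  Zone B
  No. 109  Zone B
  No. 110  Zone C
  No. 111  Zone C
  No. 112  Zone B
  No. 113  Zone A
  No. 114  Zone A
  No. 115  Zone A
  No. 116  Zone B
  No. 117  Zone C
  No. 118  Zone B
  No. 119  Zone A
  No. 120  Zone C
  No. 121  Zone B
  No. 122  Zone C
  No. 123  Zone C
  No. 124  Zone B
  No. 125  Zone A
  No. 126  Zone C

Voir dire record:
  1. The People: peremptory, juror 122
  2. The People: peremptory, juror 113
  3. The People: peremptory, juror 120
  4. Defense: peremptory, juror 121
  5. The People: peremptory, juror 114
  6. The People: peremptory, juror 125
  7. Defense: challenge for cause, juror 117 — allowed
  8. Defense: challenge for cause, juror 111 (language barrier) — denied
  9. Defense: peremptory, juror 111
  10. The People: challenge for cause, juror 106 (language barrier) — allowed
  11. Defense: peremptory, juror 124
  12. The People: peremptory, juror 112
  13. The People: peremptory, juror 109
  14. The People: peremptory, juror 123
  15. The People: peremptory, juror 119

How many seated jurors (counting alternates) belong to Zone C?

2

Removed: #106, #109, #111, #112, #113, #114, #117, #119, #120, #121, #122, #123, #124, #125.
Seated (7 incl. alternates): #107, #108, #110, #115, #116, #118, #126.
Of those, in Zone C: #110, #126 → 2.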